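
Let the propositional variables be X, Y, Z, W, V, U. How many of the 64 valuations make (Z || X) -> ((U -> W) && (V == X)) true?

34

Initial set: {((Z || X) -> ((U -> W) && (V == X)))}.
((Z || X) -> ((U -> W) && (V == X))): β-rule — branch into !(Z || X)  //  ((U -> W) && (V == X)).
  branch 1 (add !(Z || X)):
    !(Z || X): α-rule — add !Z, !X.
    ○ open, literals {X=F, Z=F}.
  branch 2 (add ((U -> W) && (V == X))):
    ((U -> W) && (V == X)): α-rule — add (U -> W), (V == X).
    (U -> W): β-rule — branch into !U  //  W.
      branch 2.1 (add !U):
        (V == X): β-rule — branch into V, X  //  !V, !X.
          branch 2.1.1 (add V, X):
            ○ open, literals {U=F, V=T, X=T}.
          branch 2.1.2 (add !V, !X):
            ○ open, literals {U=F, V=F, X=F}.
      branch 2.2 (add W):
        (V == X): β-rule — branch into V, X  //  !V, !X.
          branch 2.2.1 (add V, X):
            ○ open, literals {V=T, W=T, X=T}.
          branch 2.2.2 (add !V, !X):
            ○ open, literals {V=F, W=T, X=F}.
0 branches closed, 5 open.
Each open branch fixes some atoms; the unmentioned ones are free. Counting distinct full assignments: branch {X=F, Z=F} (Y, W, V, U) contributes 16 new; branch {U=F, V=T, X=T} (Y, Z, W) contributes 8 new; branch {U=F, V=F, X=F} (Y, Z, W) contributes 4 new; branch {V=T, W=T, X=T} (Y, Z, U) contributes 4 new; branch {V=F, W=T, X=F} (Y, Z, U) contributes 2 new. Total: 34.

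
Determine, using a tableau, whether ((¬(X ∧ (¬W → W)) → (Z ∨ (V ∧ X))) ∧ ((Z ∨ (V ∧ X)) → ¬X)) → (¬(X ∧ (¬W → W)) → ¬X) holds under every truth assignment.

Assume the negation and expand:
Initial set: {¬(((¬(X ∧ (¬W → W)) → (Z ∨ (V ∧ X))) ∧ ((Z ∨ (V ∧ X)) → ¬X)) → (¬(X ∧ (¬W → W)) → ¬X))}.
¬(((¬(X ∧ (¬W → W)) → (Z ∨ (V ∧ X))) ∧ ((Z ∨ (V ∧ X)) → ¬X)) → (¬(X ∧ (¬W → W)) → ¬X)): α-rule — add ((¬(X ∧ (¬W → W)) → (Z ∨ (V ∧ X))) ∧ ((Z ∨ (V ∧ X)) → ¬X)), ¬(¬(X ∧ (¬W → W)) → ¬X).
((¬(X ∧ (¬W → W)) → (Z ∨ (V ∧ X))) ∧ ((Z ∨ (V ∧ X)) → ¬X)): α-rule — add (¬(X ∧ (¬W → W)) → (Z ∨ (V ∧ X))), ((Z ∨ (V ∧ X)) → ¬X).
¬(¬(X ∧ (¬W → W)) → ¬X): α-rule — add ¬(X ∧ (¬W → W)), ¬¬X.
(¬(X ∧ (¬W → W)) → (Z ∨ (V ∧ X))): β-rule — branch into ¬¬(X ∧ (¬W → W))  //  (Z ∨ (V ∧ X)).
  branch 1 (add ¬¬(X ∧ (¬W → W))):
    ¬¬(X ∧ (¬W → W)): α-rule — add X, (¬W → W).
    ((Z ∨ (V ∧ X)) → ¬X): β-rule — branch into ¬(Z ∨ (V ∧ X))  //  ¬X.
      branch 1.1 (add ¬(Z ∨ (V ∧ X))):
        ¬(Z ∨ (V ∧ X)): α-rule — add ¬Z, ¬(V ∧ X).
        ¬(X ∧ (¬W → W)): β-rule — branch into ¬X  //  ¬(¬W → W).
          branch 1.1.1 (add ¬X):
            × closes — contains both X and ¬X.
          branch 1.1.2 (add ¬(¬W → W)):
            ¬(¬W → W): α-rule — add ¬W, ¬W.
            (¬W → W): β-rule — branch into ¬¬W  //  W.
              branch 1.1.2.1 (add ¬¬W):
                × closes — contains both W and ¬W.
              branch 1.1.2.2 (add W):
                × closes — contains both W and ¬W.
      branch 1.2 (add ¬X):
        × closes — contains both X and ¬X.
  branch 2 (add (Z ∨ (V ∧ X))):
    ((Z ∨ (V ∧ X)) → ¬X): β-rule — branch into ¬(Z ∨ (V ∧ X))  //  ¬X.
      branch 2.1 (add ¬(Z ∨ (V ∧ X))):
        ¬(Z ∨ (V ∧ X)): α-rule — add ¬Z, ¬(V ∧ X).
        ¬(X ∧ (¬W → W)): β-rule — branch into ¬X  //  ¬(¬W → W).
          branch 2.1.1 (add ¬X):
            × closes — contains both X and ¬X.
          branch 2.1.2 (add ¬(¬W → W)):
            ¬(¬W → W): α-rule — add ¬W, ¬W.
            (Z ∨ (V ∧ X)): β-rule — branch into Z  //  (V ∧ X).
              branch 2.1.2.1 (add Z):
                × closes — contains both Z and ¬Z.
              branch 2.1.2.2 (add (V ∧ X)):
                (V ∧ X): α-rule — add V, X.
                ¬(V ∧ X): β-rule — branch into ¬V  //  ¬X.
                  branch 2.1.2.2.1 (add ¬V):
                    × closes — contains both V and ¬V.
                  branch 2.1.2.2.2 (add ¬X):
                    × closes — contains both X and ¬X.
      branch 2.2 (add ¬X):
        × closes — contains both X and ¬X.
All 9 branches close.
Every branch closed, so the negation is unsatisfiable and the formula is valid.

Valid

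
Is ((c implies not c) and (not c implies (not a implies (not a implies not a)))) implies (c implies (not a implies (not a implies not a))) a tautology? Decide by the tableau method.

Valid

Assume the negation and expand:
Initial set: {F (((c implies not c) and (not c implies (not a implies (not a implies not a)))) implies (c implies (not a implies (not a implies not a))))}.
F (((c implies not c) and (not c implies (not a implies (not a implies not a)))) implies (c implies (not a implies (not a implies not a)))): α-rule — add T ((c implies not c) and (not c implies (not a implies (not a implies not a)))), F (c implies (not a implies (not a implies not a))).
T ((c implies not c) and (not c implies (not a implies (not a implies not a)))): α-rule — add T (c implies not c), T (not c implies (not a implies (not a implies not a))).
F (c implies (not a implies (not a implies not a))): α-rule — add T c, F (not a implies (not a implies not a)).
F (not a implies (not a implies not a)): α-rule — add T not a, F (not a implies not a).
F (not a implies not a): α-rule — add T not a, F not a.
× closes — contains both a and not a.
All 1 branch closes.
Every branch closed, so the negation is unsatisfiable and the formula is valid.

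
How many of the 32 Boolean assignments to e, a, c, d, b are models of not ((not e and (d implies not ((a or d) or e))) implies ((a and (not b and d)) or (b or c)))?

Initial set: {T not ((not e and (d implies not ((a or d) or e))) implies ((a and (not b and d)) or (b or c)))}.
T not ((not e and (d implies not ((a or d) or e))) implies ((a and (not b and d)) or (b or c))): α-rule — add T (not e and (d implies not ((a or d) or e))), F ((a and (not b and d)) or (b or c)).
T (not e and (d implies not ((a or d) or e))): α-rule — add T not e, T (d implies not ((a or d) or e)).
F ((a and (not b and d)) or (b or c)): α-rule — add F (a and (not b and d)), F (b or c).
F (b or c): α-rule — add F b, F c.
T (d implies not ((a or d) or e)): β-rule — branch into F d  //  T not ((a or d) or e).
  branch 1 (add F d):
    F (a and (not b and d)): β-rule — branch into F a  //  F (not b and d).
      branch 1.1 (add F a):
        ○ open, literals {a=0, b=0, c=0, d=0, e=0}.
      branch 1.2 (add F (not b and d)):
        F (not b and d): β-rule — branch into F not b  //  F d.
          branch 1.2.1 (add F not b):
            × closes — contains both b and not b.
          branch 1.2.2 (add F d):
            ○ open, literals {b=0, c=0, d=0, e=0}.
  branch 2 (add T not ((a or d) or e)):
    T not ((a or d) or e): α-rule — add F (a or d), F e.
    F (a or d): α-rule — add F a, F d.
    F (a and (not b and d)): β-rule — branch into F a  //  F (not b and d).
      branch 2.1 (add F a):
        ○ open, literals {a=0, b=0, c=0, d=0, e=0}.
      branch 2.2 (add F (not b and d)):
        F (not b and d): β-rule — branch into F not b  //  F d.
          branch 2.2.1 (add F not b):
            × closes — contains both b and not b.
          branch 2.2.2 (add F d):
            ○ open, literals {a=0, b=0, c=0, d=0, e=0}.
2 branches closed, 4 open.
Each open branch fixes some atoms; the unmentioned ones are free. Counting distinct full assignments: branch {a=0, b=0, c=0, d=0, e=0} (none free) contributes 1 new; branch {b=0, c=0, d=0, e=0} (a) contributes 1 new; branch {a=0, b=0, c=0, d=0, e=0} (none free) contributes 0 new; branch {a=0, b=0, c=0, d=0, e=0} (none free) contributes 0 new. Total: 2.

2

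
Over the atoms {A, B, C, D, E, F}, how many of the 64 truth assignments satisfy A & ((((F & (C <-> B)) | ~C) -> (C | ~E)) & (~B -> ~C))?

Initial set: {(A & ((((F & (C <-> B)) | ~C) -> (C | ~E)) & (~B -> ~C)))}.
(A & ((((F & (C <-> B)) | ~C) -> (C | ~E)) & (~B -> ~C))): α-rule — add A, ((((F & (C <-> B)) | ~C) -> (C | ~E)) & (~B -> ~C)).
((((F & (C <-> B)) | ~C) -> (C | ~E)) & (~B -> ~C)): α-rule — add (((F & (C <-> B)) | ~C) -> (C | ~E)), (~B -> ~C).
(((F & (C <-> B)) | ~C) -> (C | ~E)): β-rule — branch into ~((F & (C <-> B)) | ~C)  //  (C | ~E).
  branch 1 (add ~((F & (C <-> B)) | ~C)):
    ~((F & (C <-> B)) | ~C): α-rule — add ~(F & (C <-> B)), ~~C.
    (~B -> ~C): β-rule — branch into ~~B  //  ~C.
      branch 1.1 (add ~~B):
        ~(F & (C <-> B)): β-rule — branch into ~F  //  ~(C <-> B).
          branch 1.1.1 (add ~F):
            ○ open, literals {A=1, B=1, C=1, F=0}.
          branch 1.1.2 (add ~(C <-> B)):
            ~(C <-> B): β-rule — branch into C, ~B  //  ~C, B.
              branch 1.1.2.1 (add C, ~B):
                × closes — contains both B and ~B.
              branch 1.1.2.2 (add ~C, B):
                × closes — contains both C and ~C.
      branch 1.2 (add ~C):
        × closes — contains both C and ~C.
  branch 2 (add (C | ~E)):
    (~B -> ~C): β-rule — branch into ~~B  //  ~C.
      branch 2.1 (add ~~B):
        (C | ~E): β-rule — branch into C  //  ~E.
          branch 2.1.1 (add C):
            ○ open, literals {A=1, B=1, C=1}.
          branch 2.1.2 (add ~E):
            ○ open, literals {A=1, B=1, E=0}.
      branch 2.2 (add ~C):
        (C | ~E): β-rule — branch into C  //  ~E.
          branch 2.2.1 (add C):
            × closes — contains both C and ~C.
          branch 2.2.2 (add ~E):
            ○ open, literals {A=1, C=0, E=0}.
4 branches closed, 4 open.
Each open branch fixes some atoms; the unmentioned ones are free. Counting distinct full assignments: branch {A=1, B=1, C=1, F=0} (D, E) contributes 4 new; branch {A=1, B=1, C=1} (D, E, F) contributes 4 new; branch {A=1, B=1, E=0} (C, D, F) contributes 4 new; branch {A=1, C=0, E=0} (B, D, F) contributes 4 new. Total: 16.

16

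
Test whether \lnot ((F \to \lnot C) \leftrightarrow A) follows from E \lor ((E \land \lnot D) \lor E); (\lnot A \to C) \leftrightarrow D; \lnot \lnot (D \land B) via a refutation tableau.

No

Initial set: {T (E \lor ((E \land \lnot D) \lor E)); T ((\lnot A \to C) \leftrightarrow D); T \lnot \lnot (D \land B); F \lnot ((F \to \lnot C) \leftrightarrow A)}.
T \lnot \lnot (D \land B): drop double negation, giving T (D \land B).
T (D \land B): α-rule — add T D, T B.
T (E \lor ((E \land \lnot D) \lor E)): β-rule — branch into T E  //  T ((E \land \lnot D) \lor E).
  branch 1 (add T E):
    T ((\lnot A \to C) \leftrightarrow D): β-rule — branch into T (\lnot A \to C), T D  //  F (\lnot A \to C), F D.
      branch 1.1 (add T (\lnot A \to C), T D):
        F \lnot ((F \to \lnot C) \leftrightarrow A): β-rule — branch into T (F \to \lnot C), T A  //  F (F \to \lnot C), F A.
          branch 1.1.1 (add T (F \to \lnot C), T A):
            T (\lnot A \to C): β-rule — branch into F \lnot A  //  T C.
              branch 1.1.1.1 (add F \lnot A):
                T (F \to \lnot C): β-rule — branch into F F  //  T \lnot C.
                  branch 1.1.1.1.1 (add F F):
                    ○ open, literals {A=T, B=T, D=T, E=T, F=F}.
                  branch 1.1.1.1.2 (add T \lnot C):
                    ○ open, literals {A=T, B=T, C=F, D=T, E=T}.
              branch 1.1.1.2 (add T C):
                T (F \to \lnot C): β-rule — branch into F F  //  T \lnot C.
                  branch 1.1.1.2.1 (add F F):
                    ○ open, literals {A=T, B=T, C=T, D=T, E=T, F=F}.
                  branch 1.1.1.2.2 (add T \lnot C):
                    × closes — contains both C and \lnot C.
          branch 1.1.2 (add F (F \to \lnot C), F A):
            F (F \to \lnot C): α-rule — add T F, F \lnot C.
            T (\lnot A \to C): β-rule — branch into F \lnot A  //  T C.
              branch 1.1.2.1 (add F \lnot A):
                × closes — contains both A and \lnot A.
              branch 1.1.2.2 (add T C):
                ○ open, literals {A=F, B=T, C=T, D=T, E=T, F=T}.
      branch 1.2 (add F (\lnot A \to C), F D):
        × closes — contains both D and \lnot D.
  branch 2 (add T ((E \land \lnot D) \lor E)):
    T ((\lnot A \to C) \leftrightarrow D): β-rule — branch into T (\lnot A \to C), T D  //  F (\lnot A \to C), F D.
      branch 2.1 (add T (\lnot A \to C), T D):
        F \lnot ((F \to \lnot C) \leftrightarrow A): β-rule — branch into T (F \to \lnot C), T A  //  F (F \to \lnot C), F A.
          branch 2.1.1 (add T (F \to \lnot C), T A):
            T ((E \land \lnot D) \lor E): β-rule — branch into T (E \land \lnot D)  //  T E.
              branch 2.1.1.1 (add T (E \land \lnot D)):
                T (E \land \lnot D): α-rule — add T E, T \lnot D.
                × closes — contains both D and \lnot D.
              branch 2.1.1.2 (add T E):
                T (\lnot A \to C): β-rule — branch into F \lnot A  //  T C.
                  branch 2.1.1.2.1 (add F \lnot A):
                    T (F \to \lnot C): β-rule — branch into F F  //  T \lnot C.
                      branch 2.1.1.2.1.1 (add F F):
                        ○ open, literals {A=T, B=T, D=T, E=T, F=F}.
                      branch 2.1.1.2.1.2 (add T \lnot C):
                        ○ open, literals {A=T, B=T, C=F, D=T, E=T}.
                  branch 2.1.1.2.2 (add T C):
                    T (F \to \lnot C): β-rule — branch into F F  //  T \lnot C.
                      branch 2.1.1.2.2.1 (add F F):
                        ○ open, literals {A=T, B=T, C=T, D=T, E=T, F=F}.
                      branch 2.1.1.2.2.2 (add T \lnot C):
                        × closes — contains both C and \lnot C.
          branch 2.1.2 (add F (F \to \lnot C), F A):
            F (F \to \lnot C): α-rule — add T F, F \lnot C.
            T ((E \land \lnot D) \lor E): β-rule — branch into T (E \land \lnot D)  //  T E.
              branch 2.1.2.1 (add T (E \land \lnot D)):
                T (E \land \lnot D): α-rule — add T E, T \lnot D.
                × closes — contains both D and \lnot D.
              branch 2.1.2.2 (add T E):
                T (\lnot A \to C): β-rule — branch into F \lnot A  //  T C.
                  branch 2.1.2.2.1 (add F \lnot A):
                    × closes — contains both A and \lnot A.
                  branch 2.1.2.2.2 (add T C):
                    ○ open, literals {A=F, B=T, C=T, D=T, E=T, F=T}.
      branch 2.2 (add F (\lnot A \to C), F D):
        × closes — contains both D and \lnot D.
8 branches closed, 8 open.
An open branch gives a countermodel: A=T, B=T, D=T, E=T, F=F (unmentioned atoms arbitrary); the premises hold there but the conclusion fails.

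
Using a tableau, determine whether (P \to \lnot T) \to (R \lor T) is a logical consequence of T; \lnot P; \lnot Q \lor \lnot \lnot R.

Yes

Initial set: {T T; T \lnot P; T (\lnot Q \lor \lnot \lnot R); F ((P \to \lnot T) \to (R \lor T))}.
F ((P \to \lnot T) \to (R \lor T)): α-rule — add T (P \to \lnot T), F (R \lor T).
F (R \lor T): α-rule — add F R, F T.
× closes — contains both T and \lnot T.
All 1 branch closes.
Every branch closed, so the premises entail the conclusion.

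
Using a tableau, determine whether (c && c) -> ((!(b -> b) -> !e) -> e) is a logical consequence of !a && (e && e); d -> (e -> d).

Yes

Initial set: {(!a && (e && e)); (d -> (e -> d)); !((c && c) -> ((!(b -> b) -> !e) -> e))}.
(!a && (e && e)): α-rule — add !a, (e && e).
!((c && c) -> ((!(b -> b) -> !e) -> e)): α-rule — add (c && c), !((!(b -> b) -> !e) -> e).
(e && e): α-rule — add e, e.
(c && c): α-rule — add c, c.
!((!(b -> b) -> !e) -> e): α-rule — add (!(b -> b) -> !e), !e.
× closes — contains both e and !e.
All 1 branch closes.
Every branch closed, so the premises entail the conclusion.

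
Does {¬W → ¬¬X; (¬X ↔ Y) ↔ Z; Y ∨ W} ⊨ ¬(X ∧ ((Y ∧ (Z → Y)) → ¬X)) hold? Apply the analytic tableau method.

No

Initial set: {(¬W → ¬¬X); ((¬X ↔ Y) ↔ Z); (Y ∨ W); ¬¬(X ∧ ((Y ∧ (Z → Y)) → ¬X))}.
¬¬(X ∧ ((Y ∧ (Z → Y)) → ¬X)): α-rule — add X, ((Y ∧ (Z → Y)) → ¬X).
(¬W → ¬¬X): β-rule — branch into ¬¬W  //  ¬¬X.
  branch 1 (add ¬¬W):
    ((¬X ↔ Y) ↔ Z): β-rule — branch into (¬X ↔ Y), Z  //  ¬(¬X ↔ Y), ¬Z.
      branch 1.1 (add (¬X ↔ Y), Z):
        (Y ∨ W): β-rule — branch into Y  //  W.
          branch 1.1.1 (add Y):
            ((Y ∧ (Z → Y)) → ¬X): β-rule — branch into ¬(Y ∧ (Z → Y))  //  ¬X.
              branch 1.1.1.1 (add ¬(Y ∧ (Z → Y))):
                (¬X ↔ Y): β-rule — branch into ¬X, Y  //  ¬¬X, ¬Y.
                  branch 1.1.1.1.1 (add ¬X, Y):
                    × closes — contains both X and ¬X.
                  branch 1.1.1.1.2 (add ¬¬X, ¬Y):
                    × closes — contains both Y and ¬Y.
              branch 1.1.1.2 (add ¬X):
                × closes — contains both X and ¬X.
          branch 1.1.2 (add W):
            ((Y ∧ (Z → Y)) → ¬X): β-rule — branch into ¬(Y ∧ (Z → Y))  //  ¬X.
              branch 1.1.2.1 (add ¬(Y ∧ (Z → Y))):
                (¬X ↔ Y): β-rule — branch into ¬X, Y  //  ¬¬X, ¬Y.
                  branch 1.1.2.1.1 (add ¬X, Y):
                    × closes — contains both X and ¬X.
                  branch 1.1.2.1.2 (add ¬¬X, ¬Y):
                    ¬(Y ∧ (Z → Y)): β-rule — branch into ¬Y  //  ¬(Z → Y).
                      branch 1.1.2.1.2.1 (add ¬Y):
                        ○ open, literals {W=T, X=T, Y=F, Z=T}.
                      branch 1.1.2.1.2.2 (add ¬(Z → Y)):
                        ¬(Z → Y): α-rule — add Z, ¬Y.
                        ○ open, literals {W=T, X=T, Y=F, Z=T}.
              branch 1.1.2.2 (add ¬X):
                × closes — contains both X and ¬X.
      branch 1.2 (add ¬(¬X ↔ Y), ¬Z):
        (Y ∨ W): β-rule — branch into Y  //  W.
          branch 1.2.1 (add Y):
            ((Y ∧ (Z → Y)) → ¬X): β-rule — branch into ¬(Y ∧ (Z → Y))  //  ¬X.
              branch 1.2.1.1 (add ¬(Y ∧ (Z → Y))):
                ¬(¬X ↔ Y): β-rule — branch into ¬X, ¬Y  //  ¬¬X, Y.
                  branch 1.2.1.1.1 (add ¬X, ¬Y):
                    × closes — contains both X and ¬X.
                  branch 1.2.1.1.2 (add ¬¬X, Y):
                    ¬(Y ∧ (Z → Y)): β-rule — branch into ¬Y  //  ¬(Z → Y).
                      branch 1.2.1.1.2.1 (add ¬Y):
                        × closes — contains both Y and ¬Y.
                      branch 1.2.1.1.2.2 (add ¬(Z → Y)):
                        ¬(Z → Y): α-rule — add Z, ¬Y.
                        × closes — contains both Z and ¬Z.
              branch 1.2.1.2 (add ¬X):
                × closes — contains both X and ¬X.
          branch 1.2.2 (add W):
            ((Y ∧ (Z → Y)) → ¬X): β-rule — branch into ¬(Y ∧ (Z → Y))  //  ¬X.
              branch 1.2.2.1 (add ¬(Y ∧ (Z → Y))):
                ¬(¬X ↔ Y): β-rule — branch into ¬X, ¬Y  //  ¬¬X, Y.
                  branch 1.2.2.1.1 (add ¬X, ¬Y):
                    × closes — contains both X and ¬X.
                  branch 1.2.2.1.2 (add ¬¬X, Y):
                    ¬(Y ∧ (Z → Y)): β-rule — branch into ¬Y  //  ¬(Z → Y).
                      branch 1.2.2.1.2.1 (add ¬Y):
                        × closes — contains both Y and ¬Y.
                      branch 1.2.2.1.2.2 (add ¬(Z → Y)):
                        ¬(Z → Y): α-rule — add Z, ¬Y.
                        × closes — contains both Z and ¬Z.
              branch 1.2.2.2 (add ¬X):
                × closes — contains both X and ¬X.
  branch 2 (add ¬¬X):
    ¬¬X: drop double negation, giving X.
    ((¬X ↔ Y) ↔ Z): β-rule — branch into (¬X ↔ Y), Z  //  ¬(¬X ↔ Y), ¬Z.
      branch 2.1 (add (¬X ↔ Y), Z):
        (Y ∨ W): β-rule — branch into Y  //  W.
          branch 2.1.1 (add Y):
            ((Y ∧ (Z → Y)) → ¬X): β-rule — branch into ¬(Y ∧ (Z → Y))  //  ¬X.
              branch 2.1.1.1 (add ¬(Y ∧ (Z → Y))):
                (¬X ↔ Y): β-rule — branch into ¬X, Y  //  ¬¬X, ¬Y.
                  branch 2.1.1.1.1 (add ¬X, Y):
                    × closes — contains both X and ¬X.
                  branch 2.1.1.1.2 (add ¬¬X, ¬Y):
                    × closes — contains both Y and ¬Y.
              branch 2.1.1.2 (add ¬X):
                × closes — contains both X and ¬X.
          branch 2.1.2 (add W):
            ((Y ∧ (Z → Y)) → ¬X): β-rule — branch into ¬(Y ∧ (Z → Y))  //  ¬X.
              branch 2.1.2.1 (add ¬(Y ∧ (Z → Y))):
                (¬X ↔ Y): β-rule — branch into ¬X, Y  //  ¬¬X, ¬Y.
                  branch 2.1.2.1.1 (add ¬X, Y):
                    × closes — contains both X and ¬X.
                  branch 2.1.2.1.2 (add ¬¬X, ¬Y):
                    ¬(Y ∧ (Z → Y)): β-rule — branch into ¬Y  //  ¬(Z → Y).
                      branch 2.1.2.1.2.1 (add ¬Y):
                        ○ open, literals {W=T, X=T, Y=F, Z=T}.
                      branch 2.1.2.1.2.2 (add ¬(Z → Y)):
                        ¬(Z → Y): α-rule — add Z, ¬Y.
                        ○ open, literals {W=T, X=T, Y=F, Z=T}.
              branch 2.1.2.2 (add ¬X):
                × closes — contains both X and ¬X.
      branch 2.2 (add ¬(¬X ↔ Y), ¬Z):
        (Y ∨ W): β-rule — branch into Y  //  W.
          branch 2.2.1 (add Y):
            ((Y ∧ (Z → Y)) → ¬X): β-rule — branch into ¬(Y ∧ (Z → Y))  //  ¬X.
              branch 2.2.1.1 (add ¬(Y ∧ (Z → Y))):
                ¬(¬X ↔ Y): β-rule — branch into ¬X, ¬Y  //  ¬¬X, Y.
                  branch 2.2.1.1.1 (add ¬X, ¬Y):
                    × closes — contains both X and ¬X.
                  branch 2.2.1.1.2 (add ¬¬X, Y):
                    ¬(Y ∧ (Z → Y)): β-rule — branch into ¬Y  //  ¬(Z → Y).
                      branch 2.2.1.1.2.1 (add ¬Y):
                        × closes — contains both Y and ¬Y.
                      branch 2.2.1.1.2.2 (add ¬(Z → Y)):
                        ¬(Z → Y): α-rule — add Z, ¬Y.
                        × closes — contains both Z and ¬Z.
              branch 2.2.1.2 (add ¬X):
                × closes — contains both X and ¬X.
          branch 2.2.2 (add W):
            ((Y ∧ (Z → Y)) → ¬X): β-rule — branch into ¬(Y ∧ (Z → Y))  //  ¬X.
              branch 2.2.2.1 (add ¬(Y ∧ (Z → Y))):
                ¬(¬X ↔ Y): β-rule — branch into ¬X, ¬Y  //  ¬¬X, Y.
                  branch 2.2.2.1.1 (add ¬X, ¬Y):
                    × closes — contains both X and ¬X.
                  branch 2.2.2.1.2 (add ¬¬X, Y):
                    ¬(Y ∧ (Z → Y)): β-rule — branch into ¬Y  //  ¬(Z → Y).
                      branch 2.2.2.1.2.1 (add ¬Y):
                        × closes — contains both Y and ¬Y.
                      branch 2.2.2.1.2.2 (add ¬(Z → Y)):
                        ¬(Z → Y): α-rule — add Z, ¬Y.
                        × closes — contains both Z and ¬Z.
              branch 2.2.2.2 (add ¬X):
                × closes — contains both X and ¬X.
26 branches closed, 4 open.
An open branch gives a countermodel: W=T, X=T, Y=F, Z=T (unmentioned atoms arbitrary); the premises hold there but the conclusion fails.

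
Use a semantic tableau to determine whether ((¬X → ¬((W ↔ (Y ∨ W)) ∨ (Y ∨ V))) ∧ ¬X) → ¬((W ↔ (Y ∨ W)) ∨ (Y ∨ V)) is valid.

Valid

Assume the negation and expand:
Initial set: {¬(((¬X → ¬((W ↔ (Y ∨ W)) ∨ (Y ∨ V))) ∧ ¬X) → ¬((W ↔ (Y ∨ W)) ∨ (Y ∨ V)))}.
¬(((¬X → ¬((W ↔ (Y ∨ W)) ∨ (Y ∨ V))) ∧ ¬X) → ¬((W ↔ (Y ∨ W)) ∨ (Y ∨ V))): α-rule — add ((¬X → ¬((W ↔ (Y ∨ W)) ∨ (Y ∨ V))) ∧ ¬X), ¬¬((W ↔ (Y ∨ W)) ∨ (Y ∨ V)).
((¬X → ¬((W ↔ (Y ∨ W)) ∨ (Y ∨ V))) ∧ ¬X): α-rule — add (¬X → ¬((W ↔ (Y ∨ W)) ∨ (Y ∨ V))), ¬X.
¬¬((W ↔ (Y ∨ W)) ∨ (Y ∨ V)): β-rule — branch into (W ↔ (Y ∨ W))  //  (Y ∨ V).
  branch 1 (add (W ↔ (Y ∨ W))):
    (¬X → ¬((W ↔ (Y ∨ W)) ∨ (Y ∨ V))): β-rule — branch into ¬¬X  //  ¬((W ↔ (Y ∨ W)) ∨ (Y ∨ V)).
      branch 1.1 (add ¬¬X):
        × closes — contains both X and ¬X.
      branch 1.2 (add ¬((W ↔ (Y ∨ W)) ∨ (Y ∨ V))):
        ¬((W ↔ (Y ∨ W)) ∨ (Y ∨ V)): α-rule — add ¬(W ↔ (Y ∨ W)), ¬(Y ∨ V).
        ¬(Y ∨ V): α-rule — add ¬Y, ¬V.
        (W ↔ (Y ∨ W)): β-rule — branch into W, (Y ∨ W)  //  ¬W, ¬(Y ∨ W).
          branch 1.2.1 (add W, (Y ∨ W)):
            ¬(W ↔ (Y ∨ W)): β-rule — branch into W, ¬(Y ∨ W)  //  ¬W, (Y ∨ W).
              branch 1.2.1.1 (add W, ¬(Y ∨ W)):
                ¬(Y ∨ W): α-rule — add ¬Y, ¬W.
                × closes — contains both W and ¬W.
              branch 1.2.1.2 (add ¬W, (Y ∨ W)):
                × closes — contains both W and ¬W.
          branch 1.2.2 (add ¬W, ¬(Y ∨ W)):
            ¬(Y ∨ W): α-rule — add ¬Y, ¬W.
            ¬(W ↔ (Y ∨ W)): β-rule — branch into W, ¬(Y ∨ W)  //  ¬W, (Y ∨ W).
              branch 1.2.2.1 (add W, ¬(Y ∨ W)):
                × closes — contains both W and ¬W.
              branch 1.2.2.2 (add ¬W, (Y ∨ W)):
                (Y ∨ W): β-rule — branch into Y  //  W.
                  branch 1.2.2.2.1 (add Y):
                    × closes — contains both Y and ¬Y.
                  branch 1.2.2.2.2 (add W):
                    × closes — contains both W and ¬W.
  branch 2 (add (Y ∨ V)):
    (¬X → ¬((W ↔ (Y ∨ W)) ∨ (Y ∨ V))): β-rule — branch into ¬¬X  //  ¬((W ↔ (Y ∨ W)) ∨ (Y ∨ V)).
      branch 2.1 (add ¬¬X):
        × closes — contains both X and ¬X.
      branch 2.2 (add ¬((W ↔ (Y ∨ W)) ∨ (Y ∨ V))):
        ¬((W ↔ (Y ∨ W)) ∨ (Y ∨ V)): α-rule — add ¬(W ↔ (Y ∨ W)), ¬(Y ∨ V).
        ¬(Y ∨ V): α-rule — add ¬Y, ¬V.
        (Y ∨ V): β-rule — branch into Y  //  V.
          branch 2.2.1 (add Y):
            × closes — contains both Y and ¬Y.
          branch 2.2.2 (add V):
            × closes — contains both V and ¬V.
All 9 branches close.
Every branch closed, so the negation is unsatisfiable and the formula is valid.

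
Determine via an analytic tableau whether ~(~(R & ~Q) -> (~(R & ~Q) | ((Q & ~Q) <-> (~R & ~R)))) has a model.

Initial set: {~(~(R & ~Q) -> (~(R & ~Q) | ((Q & ~Q) <-> (~R & ~R))))}.
~(~(R & ~Q) -> (~(R & ~Q) | ((Q & ~Q) <-> (~R & ~R)))): α-rule — add ~(R & ~Q), ~(~(R & ~Q) | ((Q & ~Q) <-> (~R & ~R))).
~(~(R & ~Q) | ((Q & ~Q) <-> (~R & ~R))): α-rule — add ~~(R & ~Q), ~((Q & ~Q) <-> (~R & ~R)).
~~(R & ~Q): α-rule — add R, ~Q.
~(R & ~Q): β-rule — branch into ~R  //  ~~Q.
  branch 1 (add ~R):
    × closes — contains both R and ~R.
  branch 2 (add ~~Q):
    × closes — contains both Q and ~Q.
All 2 branches close.
Every branch closed; the formula is unsatisfiable.

Unsatisfiable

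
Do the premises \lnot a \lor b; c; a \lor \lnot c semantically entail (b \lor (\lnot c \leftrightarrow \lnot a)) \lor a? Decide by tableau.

Initial set: {T (\lnot a \lor b); T c; T (a \lor \lnot c); F ((b \lor (\lnot c \leftrightarrow \lnot a)) \lor a)}.
F ((b \lor (\lnot c \leftrightarrow \lnot a)) \lor a): α-rule — add F (b \lor (\lnot c \leftrightarrow \lnot a)), F a.
F (b \lor (\lnot c \leftrightarrow \lnot a)): α-rule — add F b, F (\lnot c \leftrightarrow \lnot a).
T (\lnot a \lor b): β-rule — branch into T \lnot a  //  T b.
  branch 1 (add T \lnot a):
    T (a \lor \lnot c): β-rule — branch into T a  //  T \lnot c.
      branch 1.1 (add T a):
        × closes — contains both a and \lnot a.
      branch 1.2 (add T \lnot c):
        × closes — contains both c and \lnot c.
  branch 2 (add T b):
    × closes — contains both b and \lnot b.
All 3 branches close.
Every branch closed, so the premises entail the conclusion.

Yes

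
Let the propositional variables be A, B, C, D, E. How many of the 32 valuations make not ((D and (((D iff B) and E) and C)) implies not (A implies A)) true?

Initial set: {not ((D and (((D iff B) and E) and C)) implies not (A implies A))}.
not ((D and (((D iff B) and E) and C)) implies not (A implies A)): α-rule — add (D and (((D iff B) and E) and C)), not not (A implies A).
(D and (((D iff B) and E) and C)): α-rule — add D, (((D iff B) and E) and C).
(((D iff B) and E) and C): α-rule — add ((D iff B) and E), C.
((D iff B) and E): α-rule — add (D iff B), E.
not not (A implies A): β-rule — branch into not A  //  A.
  branch 1 (add not A):
    (D iff B): β-rule — branch into D, B  //  not D, not B.
      branch 1.1 (add D, B):
        ○ open, literals {A=0, B=1, C=1, D=1, E=1}.
      branch 1.2 (add not D, not B):
        × closes — contains both D and not D.
  branch 2 (add A):
    (D iff B): β-rule — branch into D, B  //  not D, not B.
      branch 2.1 (add D, B):
        ○ open, literals {A=1, B=1, C=1, D=1, E=1}.
      branch 2.2 (add not D, not B):
        × closes — contains both D and not D.
2 branches closed, 2 open.
Each open branch fixes some atoms; the unmentioned ones are free. Counting distinct full assignments: branch {A=0, B=1, C=1, D=1, E=1} (none free) contributes 1 new; branch {A=1, B=1, C=1, D=1, E=1} (none free) contributes 1 new. Total: 2.

2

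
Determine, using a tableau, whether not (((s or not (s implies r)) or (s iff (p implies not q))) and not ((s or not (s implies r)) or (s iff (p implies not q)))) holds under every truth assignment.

Valid

Assume the negation and expand:
Initial set: {F not (((s or not (s implies r)) or (s iff (p implies not q))) and not ((s or not (s implies r)) or (s iff (p implies not q))))}.
F not (((s or not (s implies r)) or (s iff (p implies not q))) and not ((s or not (s implies r)) or (s iff (p implies not q)))): α-rule — add T ((s or not (s implies r)) or (s iff (p implies not q))), T not ((s or not (s implies r)) or (s iff (p implies not q))).
T not ((s or not (s implies r)) or (s iff (p implies not q))): α-rule — add F (s or not (s implies r)), F (s iff (p implies not q)).
F (s or not (s implies r)): α-rule — add F s, F not (s implies r).
T ((s or not (s implies r)) or (s iff (p implies not q))): β-rule — branch into T (s or not (s implies r))  //  T (s iff (p implies not q)).
  branch 1 (add T (s or not (s implies r))):
    F (s iff (p implies not q)): β-rule — branch into T s, F (p implies not q)  //  F s, T (p implies not q).
      branch 1.1 (add T s, F (p implies not q)):
        × closes — contains both s and not s.
      branch 1.2 (add F s, T (p implies not q)):
        F not (s implies r): β-rule — branch into F s  //  T r.
          branch 1.2.1 (add F s):
            T (s or not (s implies r)): β-rule — branch into T s  //  T not (s implies r).
              branch 1.2.1.1 (add T s):
                × closes — contains both s and not s.
              branch 1.2.1.2 (add T not (s implies r)):
                T not (s implies r): α-rule — add T s, F r.
                × closes — contains both s and not s.
          branch 1.2.2 (add T r):
            T (s or not (s implies r)): β-rule — branch into T s  //  T not (s implies r).
              branch 1.2.2.1 (add T s):
                × closes — contains both s and not s.
              branch 1.2.2.2 (add T not (s implies r)):
                T not (s implies r): α-rule — add T s, F r.
                × closes — contains both s and not s.
  branch 2 (add T (s iff (p implies not q))):
    F (s iff (p implies not q)): β-rule — branch into T s, F (p implies not q)  //  F s, T (p implies not q).
      branch 2.1 (add T s, F (p implies not q)):
        × closes — contains both s and not s.
      branch 2.2 (add F s, T (p implies not q)):
        F not (s implies r): β-rule — branch into F s  //  T r.
          branch 2.2.1 (add F s):
            T (s iff (p implies not q)): β-rule — branch into T s, T (p implies not q)  //  F s, F (p implies not q).
              branch 2.2.1.1 (add T s, T (p implies not q)):
                × closes — contains both s and not s.
              branch 2.2.1.2 (add F s, F (p implies not q)):
                F (p implies not q): α-rule — add T p, F not q.
                T (p implies not q): β-rule — branch into F p  //  T not q.
                  branch 2.2.1.2.1 (add F p):
                    × closes — contains both p and not p.
                  branch 2.2.1.2.2 (add T not q):
                    × closes — contains both q and not q.
          branch 2.2.2 (add T r):
            T (s iff (p implies not q)): β-rule — branch into T s, T (p implies not q)  //  F s, F (p implies not q).
              branch 2.2.2.1 (add T s, T (p implies not q)):
                × closes — contains both s and not s.
              branch 2.2.2.2 (add F s, F (p implies not q)):
                F (p implies not q): α-rule — add T p, F not q.
                T (p implies not q): β-rule — branch into F p  //  T not q.
                  branch 2.2.2.2.1 (add F p):
                    × closes — contains both p and not p.
                  branch 2.2.2.2.2 (add T not q):
                    × closes — contains both q and not q.
All 12 branches close.
Every branch closed, so the negation is unsatisfiable and the formula is valid.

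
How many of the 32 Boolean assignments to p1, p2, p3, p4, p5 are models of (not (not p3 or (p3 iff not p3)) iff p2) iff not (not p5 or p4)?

Initial set: {((not (not p3 or (p3 iff not p3)) iff p2) iff not (not p5 or p4))}.
((not (not p3 or (p3 iff not p3)) iff p2) iff not (not p5 or p4)): β-rule — branch into (not (not p3 or (p3 iff not p3)) iff p2), not (not p5 or p4)  //  not (not (not p3 or (p3 iff not p3)) iff p2), not not (not p5 or p4).
  branch 1 (add (not (not p3 or (p3 iff not p3)) iff p2), not (not p5 or p4)):
    not (not p5 or p4): α-rule — add not not p5, not p4.
    (not (not p3 or (p3 iff not p3)) iff p2): β-rule — branch into not (not p3 or (p3 iff not p3)), p2  //  not not (not p3 or (p3 iff not p3)), not p2.
      branch 1.1 (add not (not p3 or (p3 iff not p3)), p2):
        not (not p3 or (p3 iff not p3)): α-rule — add not not p3, not (p3 iff not p3).
        not (p3 iff not p3): β-rule — branch into p3, not not p3  //  not p3, not p3.
          branch 1.1.1 (add p3, not not p3):
            ○ open, literals {p2=true, p3=true, p4=false, p5=true}.
          branch 1.1.2 (add not p3, not p3):
            × closes — contains both p3 and not p3.
      branch 1.2 (add not not (not p3 or (p3 iff not p3)), not p2):
        not not (not p3 or (p3 iff not p3)): β-rule — branch into not p3  //  (p3 iff not p3).
          branch 1.2.1 (add not p3):
            ○ open, literals {p2=false, p3=false, p4=false, p5=true}.
          branch 1.2.2 (add (p3 iff not p3)):
            (p3 iff not p3): β-rule — branch into p3, not p3  //  not p3, not not p3.
              branch 1.2.2.1 (add p3, not p3):
                × closes — contains both p3 and not p3.
              branch 1.2.2.2 (add not p3, not not p3):
                × closes — contains both p3 and not p3.
  branch 2 (add not (not (not p3 or (p3 iff not p3)) iff p2), not not (not p5 or p4)):
    not (not (not p3 or (p3 iff not p3)) iff p2): β-rule — branch into not (not p3 or (p3 iff not p3)), not p2  //  not not (not p3 or (p3 iff not p3)), p2.
      branch 2.1 (add not (not p3 or (p3 iff not p3)), not p2):
        not (not p3 or (p3 iff not p3)): α-rule — add not not p3, not (p3 iff not p3).
        not not (not p5 or p4): β-rule — branch into not p5  //  p4.
          branch 2.1.1 (add not p5):
            not (p3 iff not p3): β-rule — branch into p3, not not p3  //  not p3, not p3.
              branch 2.1.1.1 (add p3, not not p3):
                ○ open, literals {p2=false, p3=true, p5=false}.
              branch 2.1.1.2 (add not p3, not p3):
                × closes — contains both p3 and not p3.
          branch 2.1.2 (add p4):
            not (p3 iff not p3): β-rule — branch into p3, not not p3  //  not p3, not p3.
              branch 2.1.2.1 (add p3, not not p3):
                ○ open, literals {p2=false, p3=true, p4=true}.
              branch 2.1.2.2 (add not p3, not p3):
                × closes — contains both p3 and not p3.
      branch 2.2 (add not not (not p3 or (p3 iff not p3)), p2):
        not not (not p5 or p4): β-rule — branch into not p5  //  p4.
          branch 2.2.1 (add not p5):
            not not (not p3 or (p3 iff not p3)): β-rule — branch into not p3  //  (p3 iff not p3).
              branch 2.2.1.1 (add not p3):
                ○ open, literals {p2=true, p3=false, p5=false}.
              branch 2.2.1.2 (add (p3 iff not p3)):
                (p3 iff not p3): β-rule — branch into p3, not p3  //  not p3, not not p3.
                  branch 2.2.1.2.1 (add p3, not p3):
                    × closes — contains both p3 and not p3.
                  branch 2.2.1.2.2 (add not p3, not not p3):
                    × closes — contains both p3 and not p3.
          branch 2.2.2 (add p4):
            not not (not p3 or (p3 iff not p3)): β-rule — branch into not p3  //  (p3 iff not p3).
              branch 2.2.2.1 (add not p3):
                ○ open, literals {p2=true, p3=false, p4=true}.
              branch 2.2.2.2 (add (p3 iff not p3)):
                (p3 iff not p3): β-rule — branch into p3, not p3  //  not p3, not not p3.
                  branch 2.2.2.2.1 (add p3, not p3):
                    × closes — contains both p3 and not p3.
                  branch 2.2.2.2.2 (add not p3, not not p3):
                    × closes — contains both p3 and not p3.
9 branches closed, 6 open.
Each open branch fixes some atoms; the unmentioned ones are free. Counting distinct full assignments: branch {p2=true, p3=true, p4=false, p5=true} (p1) contributes 2 new; branch {p2=false, p3=false, p4=false, p5=true} (p1) contributes 2 new; branch {p2=false, p3=true, p5=false} (p1, p4) contributes 4 new; branch {p2=false, p3=true, p4=true} (p1, p5) contributes 2 new; branch {p2=true, p3=false, p5=false} (p1, p4) contributes 4 new; branch {p2=true, p3=false, p4=true} (p1, p5) contributes 2 new. Total: 16.

16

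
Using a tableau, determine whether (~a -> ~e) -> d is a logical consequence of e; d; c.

Yes

Initial set: {e; d; c; ~((~a -> ~e) -> d)}.
~((~a -> ~e) -> d): α-rule — add (~a -> ~e), ~d.
× closes — contains both d and ~d.
All 1 branch closes.
Every branch closed, so the premises entail the conclusion.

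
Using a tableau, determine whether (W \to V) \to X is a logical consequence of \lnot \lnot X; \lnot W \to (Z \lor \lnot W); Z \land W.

Initial set: {\lnot \lnot X; (\lnot W \to (Z \lor \lnot W)); (Z \land W); \lnot ((W \to V) \to X)}.
\lnot \lnot X: drop double negation, giving X.
(Z \land W): α-rule — add Z, W.
\lnot ((W \to V) \to X): α-rule — add (W \to V), \lnot X.
× closes — contains both X and \lnot X.
All 1 branch closes.
Every branch closed, so the premises entail the conclusion.

Yes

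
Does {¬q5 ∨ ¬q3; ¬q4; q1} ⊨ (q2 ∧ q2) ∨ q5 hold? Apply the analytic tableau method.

Initial set: {(¬q5 ∨ ¬q3); ¬q4; q1; ¬((q2 ∧ q2) ∨ q5)}.
¬((q2 ∧ q2) ∨ q5): α-rule — add ¬(q2 ∧ q2), ¬q5.
(¬q5 ∨ ¬q3): β-rule — branch into ¬q5  //  ¬q3.
  branch 1 (add ¬q5):
    ¬(q2 ∧ q2): β-rule — branch into ¬q2  //  ¬q2.
      branch 1.1 (add ¬q2):
        ○ open, literals {q1=T, q2=F, q4=F, q5=F}.
      branch 1.2 (add ¬q2):
        ○ open, literals {q1=T, q2=F, q4=F, q5=F}.
  branch 2 (add ¬q3):
    ¬(q2 ∧ q2): β-rule — branch into ¬q2  //  ¬q2.
      branch 2.1 (add ¬q2):
        ○ open, literals {q1=T, q2=F, q3=F, q4=F, q5=F}.
      branch 2.2 (add ¬q2):
        ○ open, literals {q1=T, q2=F, q3=F, q4=F, q5=F}.
0 branches closed, 4 open.
An open branch gives a countermodel: q1=T, q2=F, q4=F, q5=F (unmentioned atoms arbitrary); the premises hold there but the conclusion fails.

No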